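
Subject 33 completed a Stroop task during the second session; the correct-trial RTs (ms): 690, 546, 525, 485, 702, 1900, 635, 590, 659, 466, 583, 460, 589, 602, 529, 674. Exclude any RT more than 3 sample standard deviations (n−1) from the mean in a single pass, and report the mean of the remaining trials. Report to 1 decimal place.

n = 16, ΣRT = 10635, M = 664.688
Σ(x−M)² = 1716611.44; s = √(1716611.44/15) = 338.291
Cutoffs: 664.688 ± 3·338.291 → [-350.2, 1679.6]
Outside: 1900 → excluded.
Retained (n=15): Σ = 8735, mean = 8735/15 = 582.333

582.3 ms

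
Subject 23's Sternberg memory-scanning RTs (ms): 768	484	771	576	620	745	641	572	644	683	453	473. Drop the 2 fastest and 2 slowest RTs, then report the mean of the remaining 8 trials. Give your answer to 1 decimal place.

620.6 ms

Sorted: 453, 473, 484, 572, 576, 620, 641, 644, 683, 745, 768, 771
Drop lowest 2 (453, 473) and highest 2 (768, 771)
Remaining (n=8): Σ = 4965, mean = 4965/8 = 620.625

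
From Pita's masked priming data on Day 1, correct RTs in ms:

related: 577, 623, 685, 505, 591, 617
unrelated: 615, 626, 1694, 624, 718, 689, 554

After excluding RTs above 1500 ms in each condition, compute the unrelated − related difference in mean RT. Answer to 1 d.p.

38.0 ms

unrelated: exclude 1694
M(related) = 3598/6 = 599.667
M(unrelated) = 3826/6 = 637.667
Difference = 637.667 − 599.667 = 38.000 ms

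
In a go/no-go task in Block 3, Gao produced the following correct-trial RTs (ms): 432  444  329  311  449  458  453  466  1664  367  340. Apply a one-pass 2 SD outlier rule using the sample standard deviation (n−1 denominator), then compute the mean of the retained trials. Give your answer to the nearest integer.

n = 11, ΣRT = 5713, M = 519.364
Σ(x−M)² = 1474512.55; s = √(1474512.55/10) = 383.994
Cutoffs: 519.364 ± 2·383.994 → [-248.6, 1287.4]
Outside: 1664 → excluded.
Retained (n=10): Σ = 4049, mean = 4049/10 = 404.900

405 ms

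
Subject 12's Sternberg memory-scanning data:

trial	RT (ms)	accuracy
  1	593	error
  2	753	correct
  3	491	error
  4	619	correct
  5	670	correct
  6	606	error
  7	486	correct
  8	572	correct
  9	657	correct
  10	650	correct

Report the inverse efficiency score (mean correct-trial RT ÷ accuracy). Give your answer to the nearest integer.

899 ms

Correct trials (n=7): 753, 619, 670, 486, 572, 657, 650
Mean correct RT = 4407/7 = 629.5714 ms
Proportion correct = 7/10
IES = 629.5714 / (7/10) = 899.388 ms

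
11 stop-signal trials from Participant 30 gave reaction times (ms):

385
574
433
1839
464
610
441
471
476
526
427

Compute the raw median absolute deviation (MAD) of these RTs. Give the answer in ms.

Sorted: 385, 427, 433, 441, 464, 471, 476, 526, 574, 610, 1839 → median = 471
|x − 471|: 86, 103, 38, 1368, 7, 139, 30, 0, 5, 55, 44
Sorted deviations: 0, 5, 7, 30, 38, 44, 55, 86, 103, 139, 1368 → MAD = 44

44 ms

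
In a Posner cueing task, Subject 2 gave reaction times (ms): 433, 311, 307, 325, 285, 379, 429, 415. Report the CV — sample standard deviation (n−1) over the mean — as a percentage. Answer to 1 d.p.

16.8%

n = 8, Σ = 2884, M = 360.5000
Σ(x−M)² = 25534.000; s = √(25534.000/7) = 60.3963
CV = 60.3963 / 360.5000 = 0.16753 = 16.753%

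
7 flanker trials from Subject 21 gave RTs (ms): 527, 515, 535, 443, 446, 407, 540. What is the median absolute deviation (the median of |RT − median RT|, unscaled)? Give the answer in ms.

25 ms

Sorted: 407, 443, 446, 515, 527, 535, 540 → median = 515
|x − 515|: 12, 0, 20, 72, 69, 108, 25
Sorted deviations: 0, 12, 20, 25, 69, 72, 108 → MAD = 25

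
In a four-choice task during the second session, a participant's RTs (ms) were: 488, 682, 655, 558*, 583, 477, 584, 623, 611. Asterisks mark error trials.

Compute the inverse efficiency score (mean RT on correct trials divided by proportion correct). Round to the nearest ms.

661 ms

Correct trials (n=8): 488, 682, 655, 583, 477, 584, 623, 611
Mean correct RT = 4703/8 = 587.8750 ms
Proportion correct = 8/9
IES = 587.8750 / (8/9) = 661.359 ms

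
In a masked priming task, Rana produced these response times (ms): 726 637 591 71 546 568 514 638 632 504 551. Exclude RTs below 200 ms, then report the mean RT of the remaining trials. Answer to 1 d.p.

590.7 ms

Excluded: 71
Retained (n=10): Σ = 5907
Mean = 5907/10 = 590.7000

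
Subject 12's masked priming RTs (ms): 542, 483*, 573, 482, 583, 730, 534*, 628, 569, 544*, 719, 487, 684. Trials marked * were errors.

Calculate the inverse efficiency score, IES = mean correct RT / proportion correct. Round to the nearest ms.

780 ms

Correct trials (n=10): 542, 573, 482, 583, 730, 628, 569, 719, 487, 684
Mean correct RT = 5997/10 = 599.7000 ms
Proportion correct = 10/13
IES = 599.7000 / (10/13) = 779.610 ms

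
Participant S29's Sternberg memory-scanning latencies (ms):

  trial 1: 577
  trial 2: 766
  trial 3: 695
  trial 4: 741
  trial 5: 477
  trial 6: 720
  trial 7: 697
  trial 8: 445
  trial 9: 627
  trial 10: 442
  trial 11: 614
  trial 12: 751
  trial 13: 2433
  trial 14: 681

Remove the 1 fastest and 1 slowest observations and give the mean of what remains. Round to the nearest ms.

649 ms

Sorted: 442, 445, 477, 577, 614, 627, 681, 695, 697, 720, 741, 751, 766, 2433
Drop lowest 1 (442) and highest 1 (2433)
Remaining (n=12): Σ = 7791, mean = 7791/12 = 649.250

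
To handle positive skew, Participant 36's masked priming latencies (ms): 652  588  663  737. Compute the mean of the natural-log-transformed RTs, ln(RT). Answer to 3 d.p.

6.489

ln(RT): 6.4800, 6.3767, 6.4968, 6.6026
Σ ln(RT) = 25.9561
Mean = 25.9561/4 = 6.48903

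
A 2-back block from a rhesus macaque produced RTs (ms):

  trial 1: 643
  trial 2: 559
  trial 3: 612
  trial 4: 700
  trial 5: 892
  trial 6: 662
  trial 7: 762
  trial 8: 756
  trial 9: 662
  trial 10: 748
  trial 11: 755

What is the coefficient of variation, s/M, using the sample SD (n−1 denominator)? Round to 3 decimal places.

n = 11, Σ = 7751, M = 704.6364
Σ(x−M)² = 82698.545; s = √(82698.545/10) = 90.9387
CV = 90.9387 / 704.6364 = 0.12906

0.129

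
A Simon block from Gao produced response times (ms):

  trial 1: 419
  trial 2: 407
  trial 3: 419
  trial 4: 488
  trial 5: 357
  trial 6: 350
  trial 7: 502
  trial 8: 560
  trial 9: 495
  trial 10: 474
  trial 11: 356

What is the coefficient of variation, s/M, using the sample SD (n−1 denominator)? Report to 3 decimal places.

0.159

n = 11, Σ = 4827, M = 438.8182
Σ(x−M)² = 48729.636; s = √(48729.636/10) = 69.8066
CV = 69.8066 / 438.8182 = 0.15908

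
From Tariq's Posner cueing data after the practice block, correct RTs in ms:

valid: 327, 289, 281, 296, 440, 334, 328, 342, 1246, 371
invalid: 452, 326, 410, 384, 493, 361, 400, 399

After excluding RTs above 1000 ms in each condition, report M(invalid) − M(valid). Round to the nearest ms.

valid: exclude 1246
M(valid) = 3008/9 = 334.222
M(invalid) = 3225/8 = 403.125
Difference = 403.125 − 334.222 = 68.903 ms

69 ms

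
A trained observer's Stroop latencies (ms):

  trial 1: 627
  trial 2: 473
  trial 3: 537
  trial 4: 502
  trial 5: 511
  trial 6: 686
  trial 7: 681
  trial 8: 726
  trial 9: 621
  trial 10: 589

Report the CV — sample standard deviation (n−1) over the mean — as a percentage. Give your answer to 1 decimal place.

n = 10, Σ = 5953, M = 595.3000
Σ(x−M)² = 68526.100; s = √(68526.100/9) = 87.2583
CV = 87.2583 / 595.3000 = 0.14658 = 14.658%

14.7%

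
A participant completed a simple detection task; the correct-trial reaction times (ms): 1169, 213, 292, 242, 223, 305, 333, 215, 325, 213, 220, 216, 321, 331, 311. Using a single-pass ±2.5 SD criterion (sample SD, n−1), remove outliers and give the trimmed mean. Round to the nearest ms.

n = 15, ΣRT = 4929, M = 328.600
Σ(x−M)² = 791329.60; s = √(791329.60/14) = 237.747
Cutoffs: 328.600 ± 2.5·237.747 → [-265.8, 923.0]
Outside: 1169 → excluded.
Retained (n=14): Σ = 3760, mean = 3760/14 = 268.571

269 ms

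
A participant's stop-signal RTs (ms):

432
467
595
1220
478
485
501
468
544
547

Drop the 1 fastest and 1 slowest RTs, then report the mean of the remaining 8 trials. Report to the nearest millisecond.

511 ms

Sorted: 432, 467, 468, 478, 485, 501, 544, 547, 595, 1220
Drop lowest 1 (432) and highest 1 (1220)
Remaining (n=8): Σ = 4085, mean = 4085/8 = 510.625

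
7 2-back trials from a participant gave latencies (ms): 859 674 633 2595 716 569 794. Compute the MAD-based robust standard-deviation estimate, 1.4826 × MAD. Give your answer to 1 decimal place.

Sorted: 569, 633, 674, 716, 794, 859, 2595 → median = 716
|x − 716| sorted: 0, 42, 78, 83, 143, 147, 1879 → MAD = 83
Robust SD ≈ 1.4826 × 83 = 123.056

123.1 ms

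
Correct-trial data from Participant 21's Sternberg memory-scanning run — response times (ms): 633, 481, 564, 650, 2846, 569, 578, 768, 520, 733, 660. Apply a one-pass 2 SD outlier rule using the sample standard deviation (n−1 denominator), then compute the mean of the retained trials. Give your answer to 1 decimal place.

615.6 ms

n = 11, ΣRT = 9002, M = 818.364
Σ(x−M)² = 4596410.55; s = √(4596410.55/10) = 677.968
Cutoffs: 818.364 ± 2·677.968 → [-537.6, 2174.3]
Outside: 2846 → excluded.
Retained (n=10): Σ = 6156, mean = 6156/10 = 615.600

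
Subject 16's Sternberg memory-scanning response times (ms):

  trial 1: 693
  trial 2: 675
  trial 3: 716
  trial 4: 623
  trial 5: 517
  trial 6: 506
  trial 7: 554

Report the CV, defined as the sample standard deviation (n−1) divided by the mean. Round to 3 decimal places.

n = 7, Σ = 4284, M = 612.0000
Σ(x−M)² = 45092.000; s = √(45092.000/6) = 86.6910
CV = 86.6910 / 612.0000 = 0.14165

0.142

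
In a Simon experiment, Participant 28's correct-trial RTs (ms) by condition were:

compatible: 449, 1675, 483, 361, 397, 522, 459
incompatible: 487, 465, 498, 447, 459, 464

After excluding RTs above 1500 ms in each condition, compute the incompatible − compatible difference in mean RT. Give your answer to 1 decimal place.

24.8 ms

compatible: exclude 1675
M(compatible) = 2671/6 = 445.167
M(incompatible) = 2820/6 = 470.000
Difference = 470.000 − 445.167 = 24.833 ms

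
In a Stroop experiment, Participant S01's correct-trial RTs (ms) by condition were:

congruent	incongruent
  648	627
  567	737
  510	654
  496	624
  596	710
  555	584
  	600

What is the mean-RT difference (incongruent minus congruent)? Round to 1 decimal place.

86.0 ms

M(congruent) = 3372/6 = 562.000
M(incongruent) = 4536/7 = 648.000
Difference = 648.000 − 562.000 = 86.000 ms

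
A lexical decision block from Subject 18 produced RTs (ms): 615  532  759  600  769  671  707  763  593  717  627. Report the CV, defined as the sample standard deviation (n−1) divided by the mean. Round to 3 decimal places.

0.120

n = 11, Σ = 7353, M = 668.4545
Σ(x−M)² = 64670.727; s = √(64670.727/10) = 80.4181
CV = 80.4181 / 668.4545 = 0.12030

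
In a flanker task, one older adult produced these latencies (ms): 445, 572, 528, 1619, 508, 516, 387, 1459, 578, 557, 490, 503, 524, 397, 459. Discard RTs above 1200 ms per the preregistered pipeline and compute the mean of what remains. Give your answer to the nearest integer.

Excluded: 1459, 1619
Retained (n=13): Σ = 6464
Mean = 6464/13 = 497.2308

497 ms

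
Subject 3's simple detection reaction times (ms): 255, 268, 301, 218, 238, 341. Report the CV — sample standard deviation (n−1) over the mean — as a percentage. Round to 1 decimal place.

16.5%

n = 6, Σ = 1621, M = 270.1667
Σ(x−M)² = 9958.833; s = √(9958.833/5) = 44.6292
CV = 44.6292 / 270.1667 = 0.16519 = 16.519%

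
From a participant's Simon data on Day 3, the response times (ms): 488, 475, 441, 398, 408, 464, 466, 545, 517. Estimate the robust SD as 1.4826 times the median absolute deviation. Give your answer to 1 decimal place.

Sorted: 398, 408, 441, 464, 466, 475, 488, 517, 545 → median = 466
|x − 466| sorted: 0, 2, 9, 22, 25, 51, 58, 68, 79 → MAD = 25
Robust SD ≈ 1.4826 × 25 = 37.065

37.1 ms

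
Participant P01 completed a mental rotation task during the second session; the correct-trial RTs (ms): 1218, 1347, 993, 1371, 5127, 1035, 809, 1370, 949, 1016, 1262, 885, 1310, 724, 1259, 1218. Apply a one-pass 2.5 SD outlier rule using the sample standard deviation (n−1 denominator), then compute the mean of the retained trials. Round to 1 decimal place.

n = 16, ΣRT = 21893, M = 1368.312
Σ(x−M)² = 15713499.44; s = √(15713499.44/15) = 1023.507
Cutoffs: 1368.312 ± 2.5·1023.507 → [-1190.5, 3927.1]
Outside: 5127 → excluded.
Retained (n=15): Σ = 16766, mean = 16766/15 = 1117.733

1117.7 ms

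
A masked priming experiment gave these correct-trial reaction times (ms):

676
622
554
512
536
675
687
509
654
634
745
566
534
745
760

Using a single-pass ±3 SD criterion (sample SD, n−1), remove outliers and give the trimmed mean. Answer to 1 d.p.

627.3 ms

n = 15, ΣRT = 9409, M = 627.267
Σ(x−M)² = 107772.93; s = √(107772.93/14) = 87.739
Cutoffs: 627.267 ± 3·87.739 → [364.1, 890.5]
No RTs fall outside the cutoffs; all 15 retained. Mean = 9409/15 = 627.267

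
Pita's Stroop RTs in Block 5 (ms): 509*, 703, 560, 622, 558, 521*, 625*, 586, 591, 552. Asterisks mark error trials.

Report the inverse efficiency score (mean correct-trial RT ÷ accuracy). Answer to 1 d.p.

Correct trials (n=7): 703, 560, 622, 558, 586, 591, 552
Mean correct RT = 4172/7 = 596.0000 ms
Proportion correct = 7/10
IES = 596.0000 / (7/10) = 851.429 ms

851.4 ms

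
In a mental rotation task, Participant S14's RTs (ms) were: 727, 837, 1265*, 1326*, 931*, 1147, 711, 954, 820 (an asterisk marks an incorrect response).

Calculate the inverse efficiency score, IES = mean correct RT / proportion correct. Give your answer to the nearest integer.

Correct trials (n=6): 727, 837, 1147, 711, 954, 820
Mean correct RT = 5196/6 = 866.0000 ms
Proportion correct = 6/9
IES = 866.0000 / (6/9) = 1299.000 ms

1299 ms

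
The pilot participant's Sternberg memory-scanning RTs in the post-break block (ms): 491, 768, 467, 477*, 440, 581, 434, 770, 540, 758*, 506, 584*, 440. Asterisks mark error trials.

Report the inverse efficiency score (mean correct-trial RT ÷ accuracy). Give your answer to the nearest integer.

707 ms

Correct trials (n=10): 491, 768, 467, 440, 581, 434, 770, 540, 506, 440
Mean correct RT = 5437/10 = 543.7000 ms
Proportion correct = 10/13
IES = 543.7000 / (10/13) = 706.810 ms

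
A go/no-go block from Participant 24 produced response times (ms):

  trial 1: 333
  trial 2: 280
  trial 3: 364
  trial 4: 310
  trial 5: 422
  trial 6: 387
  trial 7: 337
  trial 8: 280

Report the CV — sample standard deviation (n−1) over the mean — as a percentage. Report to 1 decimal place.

n = 8, Σ = 2713, M = 339.1250
Σ(x−M)² = 17660.875; s = √(17660.875/7) = 50.2293
CV = 50.2293 / 339.1250 = 0.14811 = 14.811%

14.8%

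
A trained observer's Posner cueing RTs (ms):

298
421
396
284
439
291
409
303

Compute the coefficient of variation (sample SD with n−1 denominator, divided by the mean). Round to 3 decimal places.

0.188

n = 8, Σ = 2841, M = 355.1250
Σ(x−M)² = 31098.875; s = √(31098.875/7) = 66.6536
CV = 66.6536 / 355.1250 = 0.18769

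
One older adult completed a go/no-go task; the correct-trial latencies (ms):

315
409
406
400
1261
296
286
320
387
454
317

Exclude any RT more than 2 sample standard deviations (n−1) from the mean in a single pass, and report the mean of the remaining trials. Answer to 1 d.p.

359.0 ms

n = 11, ΣRT = 4851, M = 441.000
Σ(x−M)² = 770358.00; s = √(770358.00/10) = 277.553
Cutoffs: 441.000 ± 2·277.553 → [-114.1, 996.1]
Outside: 1261 → excluded.
Retained (n=10): Σ = 3590, mean = 3590/10 = 359.000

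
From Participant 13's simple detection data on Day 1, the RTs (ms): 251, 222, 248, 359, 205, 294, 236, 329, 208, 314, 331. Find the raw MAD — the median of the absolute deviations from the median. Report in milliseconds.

Sorted: 205, 208, 222, 236, 248, 251, 294, 314, 329, 331, 359 → median = 251
|x − 251|: 0, 29, 3, 108, 46, 43, 15, 78, 43, 63, 80
Sorted deviations: 0, 3, 15, 29, 43, 43, 46, 63, 78, 80, 108 → MAD = 43

43 ms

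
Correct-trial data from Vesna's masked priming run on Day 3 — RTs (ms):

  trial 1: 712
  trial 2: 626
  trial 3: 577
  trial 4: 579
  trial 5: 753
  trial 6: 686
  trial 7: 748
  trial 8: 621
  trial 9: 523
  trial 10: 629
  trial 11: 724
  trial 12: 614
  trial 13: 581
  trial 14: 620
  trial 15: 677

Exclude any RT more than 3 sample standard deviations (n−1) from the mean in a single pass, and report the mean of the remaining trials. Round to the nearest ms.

n = 15, ΣRT = 9670, M = 644.667
Σ(x−M)² = 66445.33; s = √(66445.33/14) = 68.892
Cutoffs: 644.667 ± 3·68.892 → [438.0, 851.3]
No RTs fall outside the cutoffs; all 15 retained. Mean = 9670/15 = 644.667

645 ms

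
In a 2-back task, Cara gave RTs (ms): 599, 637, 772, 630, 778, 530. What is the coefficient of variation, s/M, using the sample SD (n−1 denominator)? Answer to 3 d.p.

n = 6, Σ = 3946, M = 657.6667
Σ(x−M)² = 48485.333; s = √(48485.333/5) = 98.4737
CV = 98.4737 / 657.6667 = 0.14973

0.150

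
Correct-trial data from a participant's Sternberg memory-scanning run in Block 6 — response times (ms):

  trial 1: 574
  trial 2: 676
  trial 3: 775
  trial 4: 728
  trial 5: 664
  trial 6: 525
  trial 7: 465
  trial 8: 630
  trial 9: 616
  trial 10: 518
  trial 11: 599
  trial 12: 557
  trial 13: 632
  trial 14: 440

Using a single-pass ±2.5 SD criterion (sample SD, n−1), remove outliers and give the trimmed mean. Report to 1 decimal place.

599.9 ms

n = 14, ΣRT = 8399, M = 599.929
Σ(x−M)² = 117760.93; s = √(117760.93/13) = 95.176
Cutoffs: 599.929 ± 2.5·95.176 → [362.0, 837.9]
No RTs fall outside the cutoffs; all 14 retained. Mean = 8399/14 = 599.929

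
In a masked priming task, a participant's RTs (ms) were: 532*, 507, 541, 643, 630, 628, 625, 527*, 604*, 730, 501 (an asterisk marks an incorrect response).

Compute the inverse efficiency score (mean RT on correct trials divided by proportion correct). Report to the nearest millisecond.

826 ms

Correct trials (n=8): 507, 541, 643, 630, 628, 625, 730, 501
Mean correct RT = 4805/8 = 600.6250 ms
Proportion correct = 8/11
IES = 600.6250 / (8/11) = 825.859 ms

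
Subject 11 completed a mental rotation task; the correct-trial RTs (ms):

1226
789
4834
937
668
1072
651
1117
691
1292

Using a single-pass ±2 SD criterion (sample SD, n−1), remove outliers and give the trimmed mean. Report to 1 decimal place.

938.1 ms

n = 10, ΣRT = 13277, M = 1327.700
Σ(x−M)² = 14156892.10; s = √(14156892.10/9) = 1254.188
Cutoffs: 1327.700 ± 2·1254.188 → [-1180.7, 3836.1]
Outside: 4834 → excluded.
Retained (n=9): Σ = 8443, mean = 8443/9 = 938.111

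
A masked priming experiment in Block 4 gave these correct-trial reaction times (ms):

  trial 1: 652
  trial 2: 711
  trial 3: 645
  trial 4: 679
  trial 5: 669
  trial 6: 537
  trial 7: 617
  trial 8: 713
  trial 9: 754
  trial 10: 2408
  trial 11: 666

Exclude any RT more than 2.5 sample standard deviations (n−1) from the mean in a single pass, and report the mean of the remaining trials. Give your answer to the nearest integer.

664 ms

n = 11, ΣRT = 9051, M = 822.818
Σ(x−M)² = 2795887.64; s = √(2795887.64/10) = 528.762
Cutoffs: 822.818 ± 2.5·528.762 → [-499.1, 2144.7]
Outside: 2408 → excluded.
Retained (n=10): Σ = 6643, mean = 6643/10 = 664.300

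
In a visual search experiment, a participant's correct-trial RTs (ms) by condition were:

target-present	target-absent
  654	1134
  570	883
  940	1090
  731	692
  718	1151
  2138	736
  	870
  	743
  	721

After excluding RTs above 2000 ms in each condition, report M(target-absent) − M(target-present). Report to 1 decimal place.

target-present: exclude 2138
M(target-present) = 3613/5 = 722.600
M(target-absent) = 8020/9 = 891.111
Difference = 891.111 − 722.600 = 168.511 ms

168.5 ms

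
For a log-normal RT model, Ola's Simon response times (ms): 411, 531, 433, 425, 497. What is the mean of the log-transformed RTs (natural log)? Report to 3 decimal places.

6.125

ln(RT): 6.0186, 6.2748, 6.0707, 6.0521, 6.2086
Σ ln(RT) = 30.6248
Mean = 30.6248/5 = 6.12495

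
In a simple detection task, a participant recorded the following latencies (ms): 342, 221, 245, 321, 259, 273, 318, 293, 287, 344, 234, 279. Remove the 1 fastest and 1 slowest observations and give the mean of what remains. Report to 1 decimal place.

Sorted: 221, 234, 245, 259, 273, 279, 287, 293, 318, 321, 342, 344
Drop lowest 1 (221) and highest 1 (344)
Remaining (n=10): Σ = 2851, mean = 2851/10 = 285.100

285.1 ms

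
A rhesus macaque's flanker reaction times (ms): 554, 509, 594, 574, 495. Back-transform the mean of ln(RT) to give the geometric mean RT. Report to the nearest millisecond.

544 ms

ln(RT): 6.3172, 6.2324, 6.3869, 6.3526, 6.2046
Mean ln(RT) = 31.4937/5 = 6.29874
Geometric mean = exp(6.29874) = 543.88 ms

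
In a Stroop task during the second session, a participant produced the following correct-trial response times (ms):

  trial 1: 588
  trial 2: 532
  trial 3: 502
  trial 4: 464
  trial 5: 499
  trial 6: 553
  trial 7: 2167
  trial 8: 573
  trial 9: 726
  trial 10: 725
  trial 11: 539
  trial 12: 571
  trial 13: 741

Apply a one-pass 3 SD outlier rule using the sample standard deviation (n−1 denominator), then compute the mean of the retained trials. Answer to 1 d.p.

n = 13, ΣRT = 9180, M = 706.154
Σ(x−M)² = 2410947.69; s = √(2410947.69/12) = 448.232
Cutoffs: 706.154 ± 3·448.232 → [-638.5, 2050.9]
Outside: 2167 → excluded.
Retained (n=12): Σ = 7013, mean = 7013/12 = 584.417

584.4 ms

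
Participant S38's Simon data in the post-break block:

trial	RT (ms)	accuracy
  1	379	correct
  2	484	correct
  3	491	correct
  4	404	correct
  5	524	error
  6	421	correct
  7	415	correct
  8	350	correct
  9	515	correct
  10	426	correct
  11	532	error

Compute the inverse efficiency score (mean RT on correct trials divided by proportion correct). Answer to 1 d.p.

Correct trials (n=9): 379, 484, 491, 404, 421, 415, 350, 515, 426
Mean correct RT = 3885/9 = 431.6667 ms
Proportion correct = 9/11
IES = 431.6667 / (9/11) = 527.593 ms

527.6 ms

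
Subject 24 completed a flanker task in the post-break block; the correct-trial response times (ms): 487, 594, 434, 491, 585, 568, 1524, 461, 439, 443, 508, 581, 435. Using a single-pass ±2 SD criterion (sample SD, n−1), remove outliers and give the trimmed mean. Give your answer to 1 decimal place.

502.2 ms

n = 13, ΣRT = 7550, M = 580.769
Σ(x−M)² = 1008400.31; s = √(1008400.31/12) = 289.885
Cutoffs: 580.769 ± 2·289.885 → [1.0, 1160.5]
Outside: 1524 → excluded.
Retained (n=12): Σ = 6026, mean = 6026/12 = 502.167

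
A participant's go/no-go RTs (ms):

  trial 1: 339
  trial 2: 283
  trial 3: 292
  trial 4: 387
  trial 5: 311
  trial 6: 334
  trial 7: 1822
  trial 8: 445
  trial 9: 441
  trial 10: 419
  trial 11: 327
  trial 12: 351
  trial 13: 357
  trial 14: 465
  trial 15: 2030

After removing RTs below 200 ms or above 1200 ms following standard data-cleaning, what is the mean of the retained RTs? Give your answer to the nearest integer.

365 ms

Excluded: 1822, 2030
Retained (n=13): Σ = 4751
Mean = 4751/13 = 365.4615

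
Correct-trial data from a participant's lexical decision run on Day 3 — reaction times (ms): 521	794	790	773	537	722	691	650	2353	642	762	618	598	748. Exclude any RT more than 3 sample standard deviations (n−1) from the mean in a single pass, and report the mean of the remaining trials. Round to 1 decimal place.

n = 14, ΣRT = 11199, M = 799.929
Σ(x−M)² = 2703188.93; s = √(2703188.93/13) = 456.002
Cutoffs: 799.929 ± 3·456.002 → [-568.1, 2167.9]
Outside: 2353 → excluded.
Retained (n=13): Σ = 8846, mean = 8846/13 = 680.462

680.5 ms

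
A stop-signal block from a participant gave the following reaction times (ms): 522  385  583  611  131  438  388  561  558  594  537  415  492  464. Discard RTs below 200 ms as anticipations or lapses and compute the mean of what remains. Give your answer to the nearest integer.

504 ms

Excluded: 131
Retained (n=13): Σ = 6548
Mean = 6548/13 = 503.6923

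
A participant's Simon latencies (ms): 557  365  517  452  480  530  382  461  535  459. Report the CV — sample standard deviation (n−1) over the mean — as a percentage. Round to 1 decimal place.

n = 10, Σ = 4738, M = 473.8000
Σ(x−M)² = 36853.600; s = √(36853.600/9) = 63.9910
CV = 63.9910 / 473.8000 = 0.13506 = 13.506%

13.5%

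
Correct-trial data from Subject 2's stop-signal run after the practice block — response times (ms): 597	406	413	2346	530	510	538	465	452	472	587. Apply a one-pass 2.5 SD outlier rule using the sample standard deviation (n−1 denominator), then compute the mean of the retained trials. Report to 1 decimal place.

497.0 ms

n = 11, ΣRT = 7316, M = 665.091
Σ(x−M)² = 3148050.91; s = √(3148050.91/10) = 561.075
Cutoffs: 665.091 ± 2.5·561.075 → [-737.6, 2067.8]
Outside: 2346 → excluded.
Retained (n=10): Σ = 4970, mean = 4970/10 = 497.000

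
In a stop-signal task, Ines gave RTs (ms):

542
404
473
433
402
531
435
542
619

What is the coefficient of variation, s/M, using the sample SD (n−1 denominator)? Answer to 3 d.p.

0.155

n = 9, Σ = 4381, M = 486.7778
Σ(x−M)² = 45339.556; s = √(45339.556/8) = 75.2824
CV = 75.2824 / 486.7778 = 0.15465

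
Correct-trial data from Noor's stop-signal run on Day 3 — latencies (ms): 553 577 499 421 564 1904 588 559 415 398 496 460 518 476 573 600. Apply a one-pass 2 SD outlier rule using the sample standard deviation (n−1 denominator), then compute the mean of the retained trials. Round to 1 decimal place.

513.1 ms

n = 16, ΣRT = 9601, M = 600.062
Σ(x−M)² = 1876790.94; s = √(1876790.94/15) = 353.722
Cutoffs: 600.062 ± 2·353.722 → [-107.4, 1307.5]
Outside: 1904 → excluded.
Retained (n=15): Σ = 7697, mean = 7697/15 = 513.133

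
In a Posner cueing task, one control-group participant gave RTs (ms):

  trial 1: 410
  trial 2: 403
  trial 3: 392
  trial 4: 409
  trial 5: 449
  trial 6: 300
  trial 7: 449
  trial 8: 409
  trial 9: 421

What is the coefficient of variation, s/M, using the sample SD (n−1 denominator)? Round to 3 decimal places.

0.108

n = 9, Σ = 3642, M = 404.6667
Σ(x−M)² = 15382.000; s = √(15382.000/8) = 43.8492
CV = 43.8492 / 404.6667 = 0.10836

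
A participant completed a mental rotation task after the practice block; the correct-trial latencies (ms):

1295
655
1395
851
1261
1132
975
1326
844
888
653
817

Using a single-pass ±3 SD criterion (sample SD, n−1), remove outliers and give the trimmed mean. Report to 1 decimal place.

n = 12, ΣRT = 12092, M = 1007.667
Σ(x−M)² = 766794.67; s = √(766794.67/11) = 264.024
Cutoffs: 1007.667 ± 3·264.024 → [215.6, 1799.7]
No RTs fall outside the cutoffs; all 12 retained. Mean = 12092/12 = 1007.667

1007.7 ms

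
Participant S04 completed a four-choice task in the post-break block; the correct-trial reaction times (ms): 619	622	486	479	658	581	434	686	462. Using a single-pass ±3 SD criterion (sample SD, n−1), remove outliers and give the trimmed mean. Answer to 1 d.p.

n = 9, ΣRT = 5027, M = 558.556
Σ(x−M)² = 70744.22; s = √(70744.22/8) = 94.037
Cutoffs: 558.556 ± 3·94.037 → [276.4, 840.7]
No RTs fall outside the cutoffs; all 9 retained. Mean = 5027/9 = 558.556

558.6 ms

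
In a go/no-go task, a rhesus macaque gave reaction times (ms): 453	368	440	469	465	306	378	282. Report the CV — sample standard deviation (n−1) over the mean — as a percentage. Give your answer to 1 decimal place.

18.5%

n = 8, Σ = 3161, M = 395.1250
Σ(x−M)² = 37472.875; s = √(37472.875/7) = 73.1660
CV = 73.1660 / 395.1250 = 0.18517 = 18.517%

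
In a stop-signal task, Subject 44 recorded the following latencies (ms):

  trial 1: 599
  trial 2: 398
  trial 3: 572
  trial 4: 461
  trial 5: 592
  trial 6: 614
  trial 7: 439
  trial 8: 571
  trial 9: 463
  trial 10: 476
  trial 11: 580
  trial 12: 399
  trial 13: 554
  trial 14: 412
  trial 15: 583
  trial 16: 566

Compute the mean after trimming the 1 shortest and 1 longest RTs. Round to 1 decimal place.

Sorted: 398, 399, 412, 439, 461, 463, 476, 554, 566, 571, 572, 580, 583, 592, 599, 614
Drop lowest 1 (398) and highest 1 (614)
Remaining (n=14): Σ = 7267, mean = 7267/14 = 519.071

519.1 ms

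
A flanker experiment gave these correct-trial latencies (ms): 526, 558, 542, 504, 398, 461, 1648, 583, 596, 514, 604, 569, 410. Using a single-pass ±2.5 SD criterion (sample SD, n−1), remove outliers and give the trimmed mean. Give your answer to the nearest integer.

522 ms

n = 13, ΣRT = 7913, M = 608.692
Σ(x−M)² = 1222044.77; s = √(1222044.77/12) = 319.119
Cutoffs: 608.692 ± 2.5·319.119 → [-189.1, 1406.5]
Outside: 1648 → excluded.
Retained (n=12): Σ = 6265, mean = 6265/12 = 522.083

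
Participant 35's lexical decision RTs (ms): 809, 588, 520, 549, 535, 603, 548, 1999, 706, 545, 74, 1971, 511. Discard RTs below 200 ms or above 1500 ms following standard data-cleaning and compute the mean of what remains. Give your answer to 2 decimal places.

Excluded: 74, 1971, 1999
Retained (n=10): Σ = 5914
Mean = 5914/10 = 591.4000

591.40 ms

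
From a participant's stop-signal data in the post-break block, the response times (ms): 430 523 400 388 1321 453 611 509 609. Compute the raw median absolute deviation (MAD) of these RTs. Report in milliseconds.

100 ms

Sorted: 388, 400, 430, 453, 509, 523, 609, 611, 1321 → median = 509
|x − 509|: 79, 14, 109, 121, 812, 56, 102, 0, 100
Sorted deviations: 0, 14, 56, 79, 100, 102, 109, 121, 812 → MAD = 100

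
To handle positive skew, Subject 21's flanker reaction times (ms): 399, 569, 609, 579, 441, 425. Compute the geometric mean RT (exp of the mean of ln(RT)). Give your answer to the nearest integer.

ln(RT): 5.9890, 6.3439, 6.4118, 6.3613, 6.0890, 6.0521
Mean ln(RT) = 37.2471/6 = 6.20785
Geometric mean = exp(6.20785) = 496.63 ms

497 ms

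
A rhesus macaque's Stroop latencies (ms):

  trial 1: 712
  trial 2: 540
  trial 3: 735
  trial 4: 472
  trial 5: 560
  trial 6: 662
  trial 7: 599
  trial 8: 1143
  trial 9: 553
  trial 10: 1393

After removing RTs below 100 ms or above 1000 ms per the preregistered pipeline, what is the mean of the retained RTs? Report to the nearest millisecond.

604 ms

Excluded: 1143, 1393
Retained (n=8): Σ = 4833
Mean = 4833/8 = 604.1250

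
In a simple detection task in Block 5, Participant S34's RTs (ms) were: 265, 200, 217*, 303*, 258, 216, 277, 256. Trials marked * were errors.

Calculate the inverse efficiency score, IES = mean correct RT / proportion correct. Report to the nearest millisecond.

327 ms

Correct trials (n=6): 265, 200, 258, 216, 277, 256
Mean correct RT = 1472/6 = 245.3333 ms
Proportion correct = 6/8
IES = 245.3333 / (6/8) = 327.111 ms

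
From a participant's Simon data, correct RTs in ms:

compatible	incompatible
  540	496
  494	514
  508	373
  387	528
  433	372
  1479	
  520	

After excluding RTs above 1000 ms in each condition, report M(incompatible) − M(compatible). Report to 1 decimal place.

-23.7 ms

compatible: exclude 1479
M(compatible) = 2882/6 = 480.333
M(incompatible) = 2283/5 = 456.600
Difference = 456.600 − 480.333 = -23.733 ms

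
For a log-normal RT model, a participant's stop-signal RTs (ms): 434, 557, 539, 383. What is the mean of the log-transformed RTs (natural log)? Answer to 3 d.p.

6.158

ln(RT): 6.0730, 6.3226, 6.2897, 5.9480
Σ ln(RT) = 24.6334
Mean = 24.6334/4 = 6.15834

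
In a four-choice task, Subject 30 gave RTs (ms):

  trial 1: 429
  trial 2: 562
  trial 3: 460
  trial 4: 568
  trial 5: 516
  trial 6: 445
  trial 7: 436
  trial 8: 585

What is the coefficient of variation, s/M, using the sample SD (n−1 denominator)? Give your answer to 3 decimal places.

0.130

n = 8, Σ = 4001, M = 500.1250
Σ(x−M)² = 29710.875; s = √(29710.875/7) = 65.1491
CV = 65.1491 / 500.1250 = 0.13027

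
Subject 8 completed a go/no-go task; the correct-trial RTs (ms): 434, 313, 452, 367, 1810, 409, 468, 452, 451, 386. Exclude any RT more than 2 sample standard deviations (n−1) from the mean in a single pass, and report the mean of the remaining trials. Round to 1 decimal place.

n = 10, ΣRT = 5542, M = 554.200
Σ(x−M)² = 1773047.60; s = √(1773047.60/9) = 443.853
Cutoffs: 554.200 ± 2·443.853 → [-333.5, 1441.9]
Outside: 1810 → excluded.
Retained (n=9): Σ = 3732, mean = 3732/9 = 414.667

414.7 ms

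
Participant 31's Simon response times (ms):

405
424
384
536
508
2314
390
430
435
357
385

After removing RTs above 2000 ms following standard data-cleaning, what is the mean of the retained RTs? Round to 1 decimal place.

Excluded: 2314
Retained (n=10): Σ = 4254
Mean = 4254/10 = 425.4000

425.4 ms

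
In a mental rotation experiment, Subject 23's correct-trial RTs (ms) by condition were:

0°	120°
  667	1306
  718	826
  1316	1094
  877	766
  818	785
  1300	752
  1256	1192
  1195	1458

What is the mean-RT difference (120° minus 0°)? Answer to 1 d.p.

M(0°) = 8147/8 = 1018.375
M(120°) = 8179/8 = 1022.375
Difference = 1022.375 − 1018.375 = 4.000 ms

4.0 ms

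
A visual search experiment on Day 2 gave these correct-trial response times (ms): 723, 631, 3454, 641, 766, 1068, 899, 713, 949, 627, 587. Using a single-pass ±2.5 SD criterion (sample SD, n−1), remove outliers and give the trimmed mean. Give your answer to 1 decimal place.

n = 11, ΣRT = 11058, M = 1005.273
Σ(x−M)² = 6827830.18; s = √(6827830.18/10) = 826.307
Cutoffs: 1005.273 ± 2.5·826.307 → [-1060.5, 3071.0]
Outside: 3454 → excluded.
Retained (n=10): Σ = 7604, mean = 7604/10 = 760.400

760.4 ms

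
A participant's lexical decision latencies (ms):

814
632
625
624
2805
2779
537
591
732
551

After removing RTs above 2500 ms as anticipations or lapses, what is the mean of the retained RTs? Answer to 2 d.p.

638.25 ms

Excluded: 2779, 2805
Retained (n=8): Σ = 5106
Mean = 5106/8 = 638.2500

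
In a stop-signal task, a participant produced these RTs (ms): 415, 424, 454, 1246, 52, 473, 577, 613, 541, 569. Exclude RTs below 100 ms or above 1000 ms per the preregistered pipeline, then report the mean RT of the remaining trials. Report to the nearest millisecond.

Excluded: 52, 1246
Retained (n=8): Σ = 4066
Mean = 4066/8 = 508.2500

508 ms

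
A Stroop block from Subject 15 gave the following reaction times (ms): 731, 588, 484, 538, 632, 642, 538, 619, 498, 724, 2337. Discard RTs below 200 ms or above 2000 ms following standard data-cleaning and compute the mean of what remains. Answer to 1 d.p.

Excluded: 2337
Retained (n=10): Σ = 5994
Mean = 5994/10 = 599.4000

599.4 ms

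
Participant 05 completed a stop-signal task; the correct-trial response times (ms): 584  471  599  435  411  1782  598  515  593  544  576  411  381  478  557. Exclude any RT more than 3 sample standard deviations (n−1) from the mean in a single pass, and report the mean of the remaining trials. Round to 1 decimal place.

510.9 ms

n = 15, ΣRT = 8935, M = 595.667
Σ(x−M)² = 1588091.33; s = √(1588091.33/14) = 336.801
Cutoffs: 595.667 ± 3·336.801 → [-414.7, 1606.1]
Outside: 1782 → excluded.
Retained (n=14): Σ = 7153, mean = 7153/14 = 510.929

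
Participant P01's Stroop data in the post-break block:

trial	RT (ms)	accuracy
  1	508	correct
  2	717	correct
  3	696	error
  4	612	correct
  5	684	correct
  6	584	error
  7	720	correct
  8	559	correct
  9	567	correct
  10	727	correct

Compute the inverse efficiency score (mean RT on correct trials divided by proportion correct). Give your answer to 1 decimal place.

795.9 ms

Correct trials (n=8): 508, 717, 612, 684, 720, 559, 567, 727
Mean correct RT = 5094/8 = 636.7500 ms
Proportion correct = 8/10
IES = 636.7500 / (8/10) = 795.938 ms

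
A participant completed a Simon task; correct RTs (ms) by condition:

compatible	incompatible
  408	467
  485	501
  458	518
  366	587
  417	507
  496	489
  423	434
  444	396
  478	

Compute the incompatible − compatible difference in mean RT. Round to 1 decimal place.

45.7 ms

M(compatible) = 3975/9 = 441.667
M(incompatible) = 3899/8 = 487.375
Difference = 487.375 − 441.667 = 45.708 ms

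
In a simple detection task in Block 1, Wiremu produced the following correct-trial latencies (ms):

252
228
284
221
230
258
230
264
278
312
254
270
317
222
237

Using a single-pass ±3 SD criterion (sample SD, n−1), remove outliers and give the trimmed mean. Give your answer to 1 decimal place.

n = 15, ΣRT = 3857, M = 257.133
Σ(x−M)² = 13267.73; s = √(13267.73/14) = 30.785
Cutoffs: 257.133 ± 3·30.785 → [164.8, 349.5]
No RTs fall outside the cutoffs; all 15 retained. Mean = 3857/15 = 257.133

257.1 ms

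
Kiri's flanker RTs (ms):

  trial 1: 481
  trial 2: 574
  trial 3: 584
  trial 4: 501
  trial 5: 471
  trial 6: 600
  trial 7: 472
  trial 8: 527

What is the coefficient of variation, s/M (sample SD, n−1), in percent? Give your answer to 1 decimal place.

n = 8, Σ = 4210, M = 526.2500
Σ(x−M)² = 19735.500; s = √(19735.500/7) = 53.0976
CV = 53.0976 / 526.2500 = 0.10090 = 10.090%

10.1%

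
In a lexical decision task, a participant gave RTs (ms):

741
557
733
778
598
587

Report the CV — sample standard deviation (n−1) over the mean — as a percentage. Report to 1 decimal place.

14.3%

n = 6, Σ = 3994, M = 665.6667
Σ(x−M)² = 45403.333; s = √(45403.333/5) = 95.2925
CV = 95.2925 / 665.6667 = 0.14315 = 14.315%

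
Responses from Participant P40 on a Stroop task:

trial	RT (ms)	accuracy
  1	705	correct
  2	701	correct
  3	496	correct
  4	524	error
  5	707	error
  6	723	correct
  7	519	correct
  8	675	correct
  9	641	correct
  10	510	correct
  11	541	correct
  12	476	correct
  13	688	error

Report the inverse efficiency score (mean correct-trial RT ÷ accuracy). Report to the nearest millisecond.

Correct trials (n=10): 705, 701, 496, 723, 519, 675, 641, 510, 541, 476
Mean correct RT = 5987/10 = 598.7000 ms
Proportion correct = 10/13
IES = 598.7000 / (10/13) = 778.310 ms

778 ms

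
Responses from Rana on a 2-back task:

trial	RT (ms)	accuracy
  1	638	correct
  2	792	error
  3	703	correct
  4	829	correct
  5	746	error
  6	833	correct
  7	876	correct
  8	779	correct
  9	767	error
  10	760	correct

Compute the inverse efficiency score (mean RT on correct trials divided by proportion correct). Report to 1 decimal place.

1105.7 ms

Correct trials (n=7): 638, 703, 829, 833, 876, 779, 760
Mean correct RT = 5418/7 = 774.0000 ms
Proportion correct = 7/10
IES = 774.0000 / (7/10) = 1105.714 ms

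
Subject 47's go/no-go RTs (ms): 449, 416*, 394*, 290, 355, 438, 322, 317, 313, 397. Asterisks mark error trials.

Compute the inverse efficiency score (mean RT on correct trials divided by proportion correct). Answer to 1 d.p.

450.2 ms

Correct trials (n=8): 449, 290, 355, 438, 322, 317, 313, 397
Mean correct RT = 2881/8 = 360.1250 ms
Proportion correct = 8/10
IES = 360.1250 / (8/10) = 450.156 ms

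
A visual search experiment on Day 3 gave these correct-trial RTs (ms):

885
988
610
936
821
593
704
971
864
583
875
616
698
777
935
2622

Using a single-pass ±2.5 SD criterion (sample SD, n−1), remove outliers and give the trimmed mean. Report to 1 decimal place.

n = 16, ΣRT = 14478, M = 904.875
Σ(x−M)² = 3442439.75; s = √(3442439.75/15) = 479.057
Cutoffs: 904.875 ± 2.5·479.057 → [-292.8, 2102.5]
Outside: 2622 → excluded.
Retained (n=15): Σ = 11856, mean = 11856/15 = 790.400

790.4 ms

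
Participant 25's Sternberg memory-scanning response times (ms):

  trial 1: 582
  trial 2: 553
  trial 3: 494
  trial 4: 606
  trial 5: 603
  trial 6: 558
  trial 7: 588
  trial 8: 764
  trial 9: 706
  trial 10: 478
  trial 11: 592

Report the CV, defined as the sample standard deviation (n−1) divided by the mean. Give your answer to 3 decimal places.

n = 11, Σ = 6524, M = 593.0909
Σ(x−M)² = 68276.909; s = √(68276.909/10) = 82.6298
CV = 82.6298 / 593.0909 = 0.13932

0.139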